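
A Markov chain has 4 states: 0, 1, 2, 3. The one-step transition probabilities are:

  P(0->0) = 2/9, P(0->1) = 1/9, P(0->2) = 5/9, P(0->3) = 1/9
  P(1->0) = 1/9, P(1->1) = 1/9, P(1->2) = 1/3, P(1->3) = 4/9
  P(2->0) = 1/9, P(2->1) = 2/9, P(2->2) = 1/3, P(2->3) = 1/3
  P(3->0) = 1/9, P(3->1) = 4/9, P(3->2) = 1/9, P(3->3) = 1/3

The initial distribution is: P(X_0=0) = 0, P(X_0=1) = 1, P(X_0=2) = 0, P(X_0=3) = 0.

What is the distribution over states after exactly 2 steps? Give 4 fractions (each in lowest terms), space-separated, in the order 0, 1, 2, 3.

Answer: 10/81 8/27 7/27 26/81

Derivation:
Propagating the distribution step by step (d_{t+1} = d_t * P):
d_0 = (0=0, 1=1, 2=0, 3=0)
  d_1[0] = 0*2/9 + 1*1/9 + 0*1/9 + 0*1/9 = 1/9
  d_1[1] = 0*1/9 + 1*1/9 + 0*2/9 + 0*4/9 = 1/9
  d_1[2] = 0*5/9 + 1*1/3 + 0*1/3 + 0*1/9 = 1/3
  d_1[3] = 0*1/9 + 1*4/9 + 0*1/3 + 0*1/3 = 4/9
d_1 = (0=1/9, 1=1/9, 2=1/3, 3=4/9)
  d_2[0] = 1/9*2/9 + 1/9*1/9 + 1/3*1/9 + 4/9*1/9 = 10/81
  d_2[1] = 1/9*1/9 + 1/9*1/9 + 1/3*2/9 + 4/9*4/9 = 8/27
  d_2[2] = 1/9*5/9 + 1/9*1/3 + 1/3*1/3 + 4/9*1/9 = 7/27
  d_2[3] = 1/9*1/9 + 1/9*4/9 + 1/3*1/3 + 4/9*1/3 = 26/81
d_2 = (0=10/81, 1=8/27, 2=7/27, 3=26/81)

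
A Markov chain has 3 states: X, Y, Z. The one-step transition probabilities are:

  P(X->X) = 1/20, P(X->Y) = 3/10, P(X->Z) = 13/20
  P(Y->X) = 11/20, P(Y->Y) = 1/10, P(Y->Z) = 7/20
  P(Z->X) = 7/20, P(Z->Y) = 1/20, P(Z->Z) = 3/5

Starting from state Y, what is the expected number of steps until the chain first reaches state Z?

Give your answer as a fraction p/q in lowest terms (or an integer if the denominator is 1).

Answer: 50/23

Derivation:
Let h_i = expected steps to first reach Z from state i.
Boundary: h_Z = 0.
First-step equations for the other states:
  h_X = 1 + 1/20*h_X + 3/10*h_Y + 13/20*h_Z
  h_Y = 1 + 11/20*h_X + 1/10*h_Y + 7/20*h_Z

Substituting h_Z = 0 and rearranging gives the linear system (I - Q) h = 1:
  [19/20, -3/10] . (h_X, h_Y) = 1
  [-11/20, 9/10] . (h_X, h_Y) = 1

Solving yields:
  h_X = 40/23
  h_Y = 50/23

Starting state is Y, so the expected hitting time is h_Y = 50/23.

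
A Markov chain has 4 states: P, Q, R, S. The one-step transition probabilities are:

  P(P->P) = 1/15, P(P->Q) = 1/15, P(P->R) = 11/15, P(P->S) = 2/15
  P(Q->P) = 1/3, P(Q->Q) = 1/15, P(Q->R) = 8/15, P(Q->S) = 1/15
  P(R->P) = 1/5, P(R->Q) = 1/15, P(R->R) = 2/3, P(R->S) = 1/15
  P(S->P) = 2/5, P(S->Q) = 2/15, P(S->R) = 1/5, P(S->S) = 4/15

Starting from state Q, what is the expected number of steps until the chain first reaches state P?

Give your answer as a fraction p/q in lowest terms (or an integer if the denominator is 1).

Let h_i = expected steps to first reach P from state i.
Boundary: h_P = 0.
First-step equations for the other states:
  h_Q = 1 + 1/3*h_P + 1/15*h_Q + 8/15*h_R + 1/15*h_S
  h_R = 1 + 1/5*h_P + 1/15*h_Q + 2/3*h_R + 1/15*h_S
  h_S = 1 + 2/5*h_P + 2/15*h_Q + 1/5*h_R + 4/15*h_S

Substituting h_P = 0 and rearranging gives the linear system (I - Q) h = 1:
  [14/15, -8/15, -1/15] . (h_Q, h_R, h_S) = 1
  [-1/15, 1/3, -1/15] . (h_Q, h_R, h_S) = 1
  [-2/15, -1/5, 11/15] . (h_Q, h_R, h_S) = 1

Solving yields:
  h_Q = 180/47
  h_R = 2700/611
  h_S = 1995/611

Starting state is Q, so the expected hitting time is h_Q = 180/47.

Answer: 180/47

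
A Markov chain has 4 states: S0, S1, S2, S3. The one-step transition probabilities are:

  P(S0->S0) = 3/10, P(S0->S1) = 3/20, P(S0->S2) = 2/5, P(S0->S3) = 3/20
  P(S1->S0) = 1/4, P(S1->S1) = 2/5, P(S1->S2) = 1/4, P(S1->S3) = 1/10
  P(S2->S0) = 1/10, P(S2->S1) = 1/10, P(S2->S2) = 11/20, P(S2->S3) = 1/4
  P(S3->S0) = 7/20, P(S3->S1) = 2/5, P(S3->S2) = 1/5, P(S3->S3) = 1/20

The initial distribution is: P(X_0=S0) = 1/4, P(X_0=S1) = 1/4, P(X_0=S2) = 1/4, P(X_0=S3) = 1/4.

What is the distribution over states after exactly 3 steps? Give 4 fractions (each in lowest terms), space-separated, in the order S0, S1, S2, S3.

Answer: 7013/32000 1827/8000 12523/32000 1289/8000

Derivation:
Propagating the distribution step by step (d_{t+1} = d_t * P):
d_0 = (S0=1/4, S1=1/4, S2=1/4, S3=1/4)
  d_1[S0] = 1/4*3/10 + 1/4*1/4 + 1/4*1/10 + 1/4*7/20 = 1/4
  d_1[S1] = 1/4*3/20 + 1/4*2/5 + 1/4*1/10 + 1/4*2/5 = 21/80
  d_1[S2] = 1/4*2/5 + 1/4*1/4 + 1/4*11/20 + 1/4*1/5 = 7/20
  d_1[S3] = 1/4*3/20 + 1/4*1/10 + 1/4*1/4 + 1/4*1/20 = 11/80
d_1 = (S0=1/4, S1=21/80, S2=7/20, S3=11/80)
  d_2[S0] = 1/4*3/10 + 21/80*1/4 + 7/20*1/10 + 11/80*7/20 = 179/800
  d_2[S1] = 1/4*3/20 + 21/80*2/5 + 7/20*1/10 + 11/80*2/5 = 93/400
  d_2[S2] = 1/4*2/5 + 21/80*1/4 + 7/20*11/20 + 11/80*1/5 = 617/1600
  d_2[S3] = 1/4*3/20 + 21/80*1/10 + 7/20*1/4 + 11/80*1/20 = 253/1600
d_2 = (S0=179/800, S1=93/400, S2=617/1600, S3=253/1600)
  d_3[S0] = 179/800*3/10 + 93/400*1/4 + 617/1600*1/10 + 253/1600*7/20 = 7013/32000
  d_3[S1] = 179/800*3/20 + 93/400*2/5 + 617/1600*1/10 + 253/1600*2/5 = 1827/8000
  d_3[S2] = 179/800*2/5 + 93/400*1/4 + 617/1600*11/20 + 253/1600*1/5 = 12523/32000
  d_3[S3] = 179/800*3/20 + 93/400*1/10 + 617/1600*1/4 + 253/1600*1/20 = 1289/8000
d_3 = (S0=7013/32000, S1=1827/8000, S2=12523/32000, S3=1289/8000)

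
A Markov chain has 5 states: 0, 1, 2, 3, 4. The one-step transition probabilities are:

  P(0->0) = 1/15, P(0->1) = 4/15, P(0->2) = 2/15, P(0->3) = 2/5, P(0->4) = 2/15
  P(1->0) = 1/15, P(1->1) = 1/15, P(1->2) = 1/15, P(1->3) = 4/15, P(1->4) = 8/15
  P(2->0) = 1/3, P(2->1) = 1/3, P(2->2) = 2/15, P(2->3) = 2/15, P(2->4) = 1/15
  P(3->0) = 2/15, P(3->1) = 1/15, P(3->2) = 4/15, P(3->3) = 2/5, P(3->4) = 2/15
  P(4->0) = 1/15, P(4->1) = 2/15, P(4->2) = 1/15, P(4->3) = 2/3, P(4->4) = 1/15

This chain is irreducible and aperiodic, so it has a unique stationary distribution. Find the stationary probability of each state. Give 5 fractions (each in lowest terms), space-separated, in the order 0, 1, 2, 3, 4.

Answer: 99/730 217/1460 119/730 279/730 249/1460

Derivation:
The stationary distribution satisfies pi = pi * P, i.e.:
  pi_0 = 1/15*pi_0 + 1/15*pi_1 + 1/3*pi_2 + 2/15*pi_3 + 1/15*pi_4
  pi_1 = 4/15*pi_0 + 1/15*pi_1 + 1/3*pi_2 + 1/15*pi_3 + 2/15*pi_4
  pi_2 = 2/15*pi_0 + 1/15*pi_1 + 2/15*pi_2 + 4/15*pi_3 + 1/15*pi_4
  pi_3 = 2/5*pi_0 + 4/15*pi_1 + 2/15*pi_2 + 2/5*pi_3 + 2/3*pi_4
  pi_4 = 2/15*pi_0 + 8/15*pi_1 + 1/15*pi_2 + 2/15*pi_3 + 1/15*pi_4
with normalization: pi_0 + pi_1 + pi_2 + pi_3 + pi_4 = 1.

Using the first 4 balance equations plus normalization, the linear system A*pi = b is:
  [-14/15, 1/15, 1/3, 2/15, 1/15] . pi = 0
  [4/15, -14/15, 1/3, 1/15, 2/15] . pi = 0
  [2/15, 1/15, -13/15, 4/15, 1/15] . pi = 0
  [2/5, 4/15, 2/15, -3/5, 2/3] . pi = 0
  [1, 1, 1, 1, 1] . pi = 1

Solving yields:
  pi_0 = 99/730
  pi_1 = 217/1460
  pi_2 = 119/730
  pi_3 = 279/730
  pi_4 = 249/1460

Verification (pi * P):
  99/730*1/15 + 217/1460*1/15 + 119/730*1/3 + 279/730*2/15 + 249/1460*1/15 = 99/730 = pi_0  (ok)
  99/730*4/15 + 217/1460*1/15 + 119/730*1/3 + 279/730*1/15 + 249/1460*2/15 = 217/1460 = pi_1  (ok)
  99/730*2/15 + 217/1460*1/15 + 119/730*2/15 + 279/730*4/15 + 249/1460*1/15 = 119/730 = pi_2  (ok)
  99/730*2/5 + 217/1460*4/15 + 119/730*2/15 + 279/730*2/5 + 249/1460*2/3 = 279/730 = pi_3  (ok)
  99/730*2/15 + 217/1460*8/15 + 119/730*1/15 + 279/730*2/15 + 249/1460*1/15 = 249/1460 = pi_4  (ok)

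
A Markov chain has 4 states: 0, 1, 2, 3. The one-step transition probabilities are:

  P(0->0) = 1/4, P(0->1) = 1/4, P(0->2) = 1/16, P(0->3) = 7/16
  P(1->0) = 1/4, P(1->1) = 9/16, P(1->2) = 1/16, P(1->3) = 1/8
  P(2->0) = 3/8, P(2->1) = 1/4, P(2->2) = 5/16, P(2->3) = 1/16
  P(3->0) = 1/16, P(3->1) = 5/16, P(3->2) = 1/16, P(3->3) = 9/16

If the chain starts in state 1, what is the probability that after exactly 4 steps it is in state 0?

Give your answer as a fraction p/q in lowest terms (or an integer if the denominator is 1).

Computing P^4 by repeated multiplication:
P^1 =
  0: [1/4, 1/4, 1/16, 7/16]
  1: [1/4, 9/16, 1/16, 1/8]
  2: [3/8, 1/4, 5/16, 1/16]
  3: [1/16, 5/16, 1/16, 9/16]
P^2 =
  0: [45/256, 91/256, 5/64, 25/64]
  1: [15/64, 111/256, 5/64, 65/256]
  2: [71/256, 85/256, 9/64, 1/4]
  3: [39/256, 49/128, 5/64, 99/256]
P^3 =
  0: [191/1024, 1579/4096, 21/256, 1417/4096]
  1: [869/4096, 411/1024, 21/256, 1247/4096]
  2: [113/512, 1513/4096, 25/256, 1279/4096]
  3: [767/4096, 1613/4096, 21/256, 345/1024]
P^4 =
  0: [12805/65536, 803/2048, 85/1024, 21595/65536]
  1: [13315/65536, 25851/65536, 85/1024, 10465/32768]
  2: [13347/65536, 6307/16384, 89/1024, 21265/65536]
  3: [3229/16384, 25829/65536, 85/1024, 21351/65536]

(P^4)[1 -> 0] = 13315/65536

Answer: 13315/65536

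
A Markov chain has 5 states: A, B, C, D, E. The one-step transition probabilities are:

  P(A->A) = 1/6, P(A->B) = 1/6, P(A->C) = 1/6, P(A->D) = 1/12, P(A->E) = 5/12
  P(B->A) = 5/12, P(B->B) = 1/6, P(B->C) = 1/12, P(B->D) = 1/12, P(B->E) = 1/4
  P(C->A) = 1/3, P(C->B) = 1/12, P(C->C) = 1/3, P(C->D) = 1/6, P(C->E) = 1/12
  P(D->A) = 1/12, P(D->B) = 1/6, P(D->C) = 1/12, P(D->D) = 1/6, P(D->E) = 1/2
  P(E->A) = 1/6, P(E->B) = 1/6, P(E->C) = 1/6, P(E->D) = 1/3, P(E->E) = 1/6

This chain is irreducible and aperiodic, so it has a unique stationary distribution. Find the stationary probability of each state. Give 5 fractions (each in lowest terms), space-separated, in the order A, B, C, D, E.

The stationary distribution satisfies pi = pi * P, i.e.:
  pi_A = 1/6*pi_A + 5/12*pi_B + 1/3*pi_C + 1/12*pi_D + 1/6*pi_E
  pi_B = 1/6*pi_A + 1/6*pi_B + 1/12*pi_C + 1/6*pi_D + 1/6*pi_E
  pi_C = 1/6*pi_A + 1/12*pi_B + 1/3*pi_C + 1/12*pi_D + 1/6*pi_E
  pi_D = 1/12*pi_A + 1/12*pi_B + 1/6*pi_C + 1/6*pi_D + 1/3*pi_E
  pi_E = 5/12*pi_A + 1/4*pi_B + 1/12*pi_C + 1/2*pi_D + 1/6*pi_E
with normalization: pi_A + pi_B + pi_C + pi_D + pi_E = 1.

Using the first 4 balance equations plus normalization, the linear system A*pi = b is:
  [-5/6, 5/12, 1/3, 1/12, 1/6] . pi = 0
  [1/6, -5/6, 1/12, 1/6, 1/6] . pi = 0
  [1/6, 1/12, -2/3, 1/12, 1/6] . pi = 0
  [1/12, 1/12, 1/6, -5/6, 1/3] . pi = 0
  [1, 1, 1, 1, 1] . pi = 1

Solving yields:
  pi_A = 5/23
  pi_B = 123/805
  pi_C = 134/805
  pi_D = 21/115
  pi_E = 226/805

Verification (pi * P):
  5/23*1/6 + 123/805*5/12 + 134/805*1/3 + 21/115*1/12 + 226/805*1/6 = 5/23 = pi_A  (ok)
  5/23*1/6 + 123/805*1/6 + 134/805*1/12 + 21/115*1/6 + 226/805*1/6 = 123/805 = pi_B  (ok)
  5/23*1/6 + 123/805*1/12 + 134/805*1/3 + 21/115*1/12 + 226/805*1/6 = 134/805 = pi_C  (ok)
  5/23*1/12 + 123/805*1/12 + 134/805*1/6 + 21/115*1/6 + 226/805*1/3 = 21/115 = pi_D  (ok)
  5/23*5/12 + 123/805*1/4 + 134/805*1/12 + 21/115*1/2 + 226/805*1/6 = 226/805 = pi_E  (ok)

Answer: 5/23 123/805 134/805 21/115 226/805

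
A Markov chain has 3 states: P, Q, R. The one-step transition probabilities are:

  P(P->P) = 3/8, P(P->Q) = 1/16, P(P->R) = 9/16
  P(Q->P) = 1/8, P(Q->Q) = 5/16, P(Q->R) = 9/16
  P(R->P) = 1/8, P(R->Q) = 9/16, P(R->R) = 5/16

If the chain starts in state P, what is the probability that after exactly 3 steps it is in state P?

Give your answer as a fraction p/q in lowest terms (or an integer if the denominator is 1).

Computing P^3 by repeated multiplication:
P^1 =
  P: [3/8, 1/16, 9/16]
  Q: [1/8, 5/16, 9/16]
  R: [1/8, 9/16, 5/16]
P^2 =
  P: [7/32, 23/64, 27/64]
  Q: [5/32, 27/64, 27/64]
  R: [5/32, 23/64, 31/64]
P^3 =
  P: [23/128, 93/256, 117/256]
  Q: [21/128, 97/256, 117/256]
  R: [21/128, 101/256, 113/256]

(P^3)[P -> P] = 23/128

Answer: 23/128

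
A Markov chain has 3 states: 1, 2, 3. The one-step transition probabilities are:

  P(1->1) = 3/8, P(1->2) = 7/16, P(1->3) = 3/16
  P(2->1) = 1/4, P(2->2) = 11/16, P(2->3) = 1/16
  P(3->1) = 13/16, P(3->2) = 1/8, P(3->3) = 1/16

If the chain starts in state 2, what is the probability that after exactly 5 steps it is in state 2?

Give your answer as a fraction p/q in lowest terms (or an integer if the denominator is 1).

Answer: 141749/262144

Derivation:
Computing P^5 by repeated multiplication:
P^1 =
  1: [3/8, 7/16, 3/16]
  2: [1/4, 11/16, 1/16]
  3: [13/16, 1/8, 1/16]
P^2 =
  1: [103/256, 125/256, 7/64]
  2: [81/256, 151/256, 3/32]
  3: [99/256, 115/256, 21/128]
P^3 =
  1: [741/2048, 269/512, 231/2048]
  2: [701/2048, 569/1024, 209/2048]
  3: [25/64, 1021/2048, 227/2048]
P^4 =
  1: [11753/32768, 17485/32768, 1765/16384]
  2: [11475/32768, 17843/32768, 1725/16384]
  3: [11835/32768, 17285/32768, 57/512]
P^5 =
  1: [46587/131072, 140833/262144, 28137/262144]
  2: [11567/32768, 141749/262144, 27859/262144]
  3: [93787/262144, 70069/131072, 28219/262144]

(P^5)[2 -> 2] = 141749/262144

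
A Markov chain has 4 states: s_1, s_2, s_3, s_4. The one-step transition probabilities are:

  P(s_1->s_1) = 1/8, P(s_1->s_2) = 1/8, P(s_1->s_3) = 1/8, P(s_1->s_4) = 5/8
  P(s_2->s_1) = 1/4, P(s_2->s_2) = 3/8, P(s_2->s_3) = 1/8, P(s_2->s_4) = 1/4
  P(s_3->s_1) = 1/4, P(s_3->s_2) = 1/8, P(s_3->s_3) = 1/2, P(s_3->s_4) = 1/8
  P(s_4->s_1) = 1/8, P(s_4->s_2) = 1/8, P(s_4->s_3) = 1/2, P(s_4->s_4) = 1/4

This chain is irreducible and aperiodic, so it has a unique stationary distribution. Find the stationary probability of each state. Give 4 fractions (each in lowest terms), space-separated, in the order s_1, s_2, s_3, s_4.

Answer: 77/402 1/6 49/134 37/134

Derivation:
The stationary distribution satisfies pi = pi * P, i.e.:
  pi_s_1 = 1/8*pi_s_1 + 1/4*pi_s_2 + 1/4*pi_s_3 + 1/8*pi_s_4
  pi_s_2 = 1/8*pi_s_1 + 3/8*pi_s_2 + 1/8*pi_s_3 + 1/8*pi_s_4
  pi_s_3 = 1/8*pi_s_1 + 1/8*pi_s_2 + 1/2*pi_s_3 + 1/2*pi_s_4
  pi_s_4 = 5/8*pi_s_1 + 1/4*pi_s_2 + 1/8*pi_s_3 + 1/4*pi_s_4
with normalization: pi_s_1 + pi_s_2 + pi_s_3 + pi_s_4 = 1.

Using the first 3 balance equations plus normalization, the linear system A*pi = b is:
  [-7/8, 1/4, 1/4, 1/8] . pi = 0
  [1/8, -5/8, 1/8, 1/8] . pi = 0
  [1/8, 1/8, -1/2, 1/2] . pi = 0
  [1, 1, 1, 1] . pi = 1

Solving yields:
  pi_s_1 = 77/402
  pi_s_2 = 1/6
  pi_s_3 = 49/134
  pi_s_4 = 37/134

Verification (pi * P):
  77/402*1/8 + 1/6*1/4 + 49/134*1/4 + 37/134*1/8 = 77/402 = pi_s_1  (ok)
  77/402*1/8 + 1/6*3/8 + 49/134*1/8 + 37/134*1/8 = 1/6 = pi_s_2  (ok)
  77/402*1/8 + 1/6*1/8 + 49/134*1/2 + 37/134*1/2 = 49/134 = pi_s_3  (ok)
  77/402*5/8 + 1/6*1/4 + 49/134*1/8 + 37/134*1/4 = 37/134 = pi_s_4  (ok)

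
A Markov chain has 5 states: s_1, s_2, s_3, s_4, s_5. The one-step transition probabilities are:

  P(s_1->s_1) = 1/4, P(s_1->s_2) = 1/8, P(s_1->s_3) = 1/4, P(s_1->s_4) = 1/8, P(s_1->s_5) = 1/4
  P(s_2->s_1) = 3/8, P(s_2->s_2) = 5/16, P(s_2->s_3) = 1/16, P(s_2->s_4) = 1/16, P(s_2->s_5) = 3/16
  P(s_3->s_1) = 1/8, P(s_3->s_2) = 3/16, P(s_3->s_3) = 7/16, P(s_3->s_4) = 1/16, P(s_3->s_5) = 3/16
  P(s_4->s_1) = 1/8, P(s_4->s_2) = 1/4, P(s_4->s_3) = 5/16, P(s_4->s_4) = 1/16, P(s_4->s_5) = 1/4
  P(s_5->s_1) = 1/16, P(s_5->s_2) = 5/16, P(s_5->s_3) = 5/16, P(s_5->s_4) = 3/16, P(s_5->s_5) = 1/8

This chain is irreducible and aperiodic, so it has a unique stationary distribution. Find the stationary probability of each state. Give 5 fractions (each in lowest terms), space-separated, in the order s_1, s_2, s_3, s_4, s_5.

Answer: 757/3859 907/3859 1065/3859 382/3859 44/227

Derivation:
The stationary distribution satisfies pi = pi * P, i.e.:
  pi_s_1 = 1/4*pi_s_1 + 3/8*pi_s_2 + 1/8*pi_s_3 + 1/8*pi_s_4 + 1/16*pi_s_5
  pi_s_2 = 1/8*pi_s_1 + 5/16*pi_s_2 + 3/16*pi_s_3 + 1/4*pi_s_4 + 5/16*pi_s_5
  pi_s_3 = 1/4*pi_s_1 + 1/16*pi_s_2 + 7/16*pi_s_3 + 5/16*pi_s_4 + 5/16*pi_s_5
  pi_s_4 = 1/8*pi_s_1 + 1/16*pi_s_2 + 1/16*pi_s_3 + 1/16*pi_s_4 + 3/16*pi_s_5
  pi_s_5 = 1/4*pi_s_1 + 3/16*pi_s_2 + 3/16*pi_s_3 + 1/4*pi_s_4 + 1/8*pi_s_5
with normalization: pi_s_1 + pi_s_2 + pi_s_3 + pi_s_4 + pi_s_5 = 1.

Using the first 4 balance equations plus normalization, the linear system A*pi = b is:
  [-3/4, 3/8, 1/8, 1/8, 1/16] . pi = 0
  [1/8, -11/16, 3/16, 1/4, 5/16] . pi = 0
  [1/4, 1/16, -9/16, 5/16, 5/16] . pi = 0
  [1/8, 1/16, 1/16, -15/16, 3/16] . pi = 0
  [1, 1, 1, 1, 1] . pi = 1

Solving yields:
  pi_s_1 = 757/3859
  pi_s_2 = 907/3859
  pi_s_3 = 1065/3859
  pi_s_4 = 382/3859
  pi_s_5 = 44/227

Verification (pi * P):
  757/3859*1/4 + 907/3859*3/8 + 1065/3859*1/8 + 382/3859*1/8 + 44/227*1/16 = 757/3859 = pi_s_1  (ok)
  757/3859*1/8 + 907/3859*5/16 + 1065/3859*3/16 + 382/3859*1/4 + 44/227*5/16 = 907/3859 = pi_s_2  (ok)
  757/3859*1/4 + 907/3859*1/16 + 1065/3859*7/16 + 382/3859*5/16 + 44/227*5/16 = 1065/3859 = pi_s_3  (ok)
  757/3859*1/8 + 907/3859*1/16 + 1065/3859*1/16 + 382/3859*1/16 + 44/227*3/16 = 382/3859 = pi_s_4  (ok)
  757/3859*1/4 + 907/3859*3/16 + 1065/3859*3/16 + 382/3859*1/4 + 44/227*1/8 = 44/227 = pi_s_5  (ok)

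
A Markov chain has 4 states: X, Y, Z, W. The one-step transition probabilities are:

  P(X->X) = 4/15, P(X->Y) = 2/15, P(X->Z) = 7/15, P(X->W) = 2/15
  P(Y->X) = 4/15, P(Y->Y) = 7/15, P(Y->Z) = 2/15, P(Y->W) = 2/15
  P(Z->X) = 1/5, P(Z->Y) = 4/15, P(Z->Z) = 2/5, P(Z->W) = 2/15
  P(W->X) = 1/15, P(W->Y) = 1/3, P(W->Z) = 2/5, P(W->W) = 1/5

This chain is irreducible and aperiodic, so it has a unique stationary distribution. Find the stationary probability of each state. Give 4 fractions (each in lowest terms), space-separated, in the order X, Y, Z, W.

Answer: 257/1190 184/595 79/238 1/7

Derivation:
The stationary distribution satisfies pi = pi * P, i.e.:
  pi_X = 4/15*pi_X + 4/15*pi_Y + 1/5*pi_Z + 1/15*pi_W
  pi_Y = 2/15*pi_X + 7/15*pi_Y + 4/15*pi_Z + 1/3*pi_W
  pi_Z = 7/15*pi_X + 2/15*pi_Y + 2/5*pi_Z + 2/5*pi_W
  pi_W = 2/15*pi_X + 2/15*pi_Y + 2/15*pi_Z + 1/5*pi_W
with normalization: pi_X + pi_Y + pi_Z + pi_W = 1.

Using the first 3 balance equations plus normalization, the linear system A*pi = b is:
  [-11/15, 4/15, 1/5, 1/15] . pi = 0
  [2/15, -8/15, 4/15, 1/3] . pi = 0
  [7/15, 2/15, -3/5, 2/5] . pi = 0
  [1, 1, 1, 1] . pi = 1

Solving yields:
  pi_X = 257/1190
  pi_Y = 184/595
  pi_Z = 79/238
  pi_W = 1/7

Verification (pi * P):
  257/1190*4/15 + 184/595*4/15 + 79/238*1/5 + 1/7*1/15 = 257/1190 = pi_X  (ok)
  257/1190*2/15 + 184/595*7/15 + 79/238*4/15 + 1/7*1/3 = 184/595 = pi_Y  (ok)
  257/1190*7/15 + 184/595*2/15 + 79/238*2/5 + 1/7*2/5 = 79/238 = pi_Z  (ok)
  257/1190*2/15 + 184/595*2/15 + 79/238*2/15 + 1/7*1/5 = 1/7 = pi_W  (ok)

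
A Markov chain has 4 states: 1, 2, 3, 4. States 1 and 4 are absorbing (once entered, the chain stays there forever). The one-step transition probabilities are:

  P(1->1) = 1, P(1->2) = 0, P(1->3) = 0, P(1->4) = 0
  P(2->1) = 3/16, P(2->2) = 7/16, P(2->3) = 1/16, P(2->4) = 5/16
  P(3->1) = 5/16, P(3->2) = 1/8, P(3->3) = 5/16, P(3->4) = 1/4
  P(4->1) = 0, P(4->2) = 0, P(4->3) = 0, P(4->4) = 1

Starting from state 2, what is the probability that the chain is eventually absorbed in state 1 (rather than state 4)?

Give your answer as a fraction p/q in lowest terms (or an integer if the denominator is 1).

Let a_i = P(absorbed in 1 | start in state i).
Boundary conditions: a_1 = 1, a_4 = 0.
For each transient state i, a_i = sum_j P(i->j) * a_j:
  a_2 = 3/16*a_1 + 7/16*a_2 + 1/16*a_3 + 5/16*a_4
  a_3 = 5/16*a_1 + 1/8*a_2 + 5/16*a_3 + 1/4*a_4

Substituting a_1 = 1 and a_4 = 0, rearrange to (I - Q) a = r where r[i] = P(i -> 1):
  [9/16, -1/16] . (a_2, a_3) = 3/16
  [-1/8, 11/16] . (a_2, a_3) = 5/16

Solving yields:
  a_2 = 38/97
  a_3 = 51/97

Starting state is 2, so the absorption probability is a_2 = 38/97.

Answer: 38/97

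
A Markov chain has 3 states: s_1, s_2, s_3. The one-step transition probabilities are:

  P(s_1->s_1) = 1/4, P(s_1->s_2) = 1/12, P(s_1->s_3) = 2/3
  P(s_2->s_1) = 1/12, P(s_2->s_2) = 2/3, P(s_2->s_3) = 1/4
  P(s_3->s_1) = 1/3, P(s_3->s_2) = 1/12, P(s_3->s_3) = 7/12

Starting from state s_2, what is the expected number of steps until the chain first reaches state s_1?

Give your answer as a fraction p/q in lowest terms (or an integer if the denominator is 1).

Answer: 96/17

Derivation:
Let h_i = expected steps to first reach s_1 from state i.
Boundary: h_s_1 = 0.
First-step equations for the other states:
  h_s_2 = 1 + 1/12*h_s_1 + 2/3*h_s_2 + 1/4*h_s_3
  h_s_3 = 1 + 1/3*h_s_1 + 1/12*h_s_2 + 7/12*h_s_3

Substituting h_s_1 = 0 and rearranging gives the linear system (I - Q) h = 1:
  [1/3, -1/4] . (h_s_2, h_s_3) = 1
  [-1/12, 5/12] . (h_s_2, h_s_3) = 1

Solving yields:
  h_s_2 = 96/17
  h_s_3 = 60/17

Starting state is s_2, so the expected hitting time is h_s_2 = 96/17.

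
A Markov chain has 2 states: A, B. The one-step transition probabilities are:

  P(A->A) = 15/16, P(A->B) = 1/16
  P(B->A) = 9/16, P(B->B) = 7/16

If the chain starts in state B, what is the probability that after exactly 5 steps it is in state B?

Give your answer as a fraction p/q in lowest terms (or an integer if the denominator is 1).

Answer: 6991/65536

Derivation:
Computing P^5 by repeated multiplication:
P^1 =
  A: [15/16, 1/16]
  B: [9/16, 7/16]
P^2 =
  A: [117/128, 11/128]
  B: [99/128, 29/128]
P^3 =
  A: [927/1024, 97/1024]
  B: [873/1024, 151/1024]
P^4 =
  A: [7389/8192, 803/8192]
  B: [7227/8192, 965/8192]
P^5 =
  A: [59031/65536, 6505/65536]
  B: [58545/65536, 6991/65536]

(P^5)[B -> B] = 6991/65536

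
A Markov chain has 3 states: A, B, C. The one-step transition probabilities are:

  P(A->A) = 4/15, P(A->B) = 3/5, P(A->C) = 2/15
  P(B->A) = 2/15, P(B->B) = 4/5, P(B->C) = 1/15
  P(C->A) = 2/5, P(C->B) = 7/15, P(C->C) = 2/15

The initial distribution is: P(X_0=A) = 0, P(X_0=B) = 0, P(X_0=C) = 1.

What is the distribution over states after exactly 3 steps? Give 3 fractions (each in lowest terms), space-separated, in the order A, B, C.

Propagating the distribution step by step (d_{t+1} = d_t * P):
d_0 = (A=0, B=0, C=1)
  d_1[A] = 0*4/15 + 0*2/15 + 1*2/5 = 2/5
  d_1[B] = 0*3/5 + 0*4/5 + 1*7/15 = 7/15
  d_1[C] = 0*2/15 + 0*1/15 + 1*2/15 = 2/15
d_1 = (A=2/5, B=7/15, C=2/15)
  d_2[A] = 2/5*4/15 + 7/15*2/15 + 2/15*2/5 = 2/9
  d_2[B] = 2/5*3/5 + 7/15*4/5 + 2/15*7/15 = 152/225
  d_2[C] = 2/5*2/15 + 7/15*1/15 + 2/15*2/15 = 23/225
d_2 = (A=2/9, B=152/225, C=23/225)
  d_3[A] = 2/9*4/15 + 152/225*2/15 + 23/225*2/5 = 214/1125
  d_3[B] = 2/9*3/5 + 152/225*4/5 + 23/225*7/15 = 487/675
  d_3[C] = 2/9*2/15 + 152/225*1/15 + 23/225*2/15 = 298/3375
d_3 = (A=214/1125, B=487/675, C=298/3375)

Answer: 214/1125 487/675 298/3375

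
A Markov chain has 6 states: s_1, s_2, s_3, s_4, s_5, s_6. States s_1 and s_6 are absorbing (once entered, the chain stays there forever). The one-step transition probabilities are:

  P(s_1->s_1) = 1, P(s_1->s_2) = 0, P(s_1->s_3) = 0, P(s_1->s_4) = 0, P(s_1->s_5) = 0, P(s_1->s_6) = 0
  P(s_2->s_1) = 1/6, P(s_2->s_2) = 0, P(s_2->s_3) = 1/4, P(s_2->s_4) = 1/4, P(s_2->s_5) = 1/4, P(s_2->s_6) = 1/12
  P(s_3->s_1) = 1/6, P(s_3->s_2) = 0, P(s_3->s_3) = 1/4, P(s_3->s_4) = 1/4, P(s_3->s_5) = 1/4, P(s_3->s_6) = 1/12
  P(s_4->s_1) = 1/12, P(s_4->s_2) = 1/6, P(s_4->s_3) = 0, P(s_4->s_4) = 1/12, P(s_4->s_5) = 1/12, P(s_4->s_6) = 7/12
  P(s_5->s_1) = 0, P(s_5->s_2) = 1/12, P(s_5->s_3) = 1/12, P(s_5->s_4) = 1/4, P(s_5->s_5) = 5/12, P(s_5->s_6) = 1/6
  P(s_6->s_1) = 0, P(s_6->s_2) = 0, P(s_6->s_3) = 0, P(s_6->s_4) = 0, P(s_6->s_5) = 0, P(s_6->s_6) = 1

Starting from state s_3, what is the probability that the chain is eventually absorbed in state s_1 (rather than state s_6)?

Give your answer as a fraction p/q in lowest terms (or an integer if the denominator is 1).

Answer: 1/3

Derivation:
Let a_i = P(absorbed in s_1 | start in state i).
Boundary conditions: a_s_1 = 1, a_s_6 = 0.
For each transient state i, a_i = sum_j P(i->j) * a_j:
  a_s_2 = 1/6*a_s_1 + 0*a_s_2 + 1/4*a_s_3 + 1/4*a_s_4 + 1/4*a_s_5 + 1/12*a_s_6
  a_s_3 = 1/6*a_s_1 + 0*a_s_2 + 1/4*a_s_3 + 1/4*a_s_4 + 1/4*a_s_5 + 1/12*a_s_6
  a_s_4 = 1/12*a_s_1 + 1/6*a_s_2 + 0*a_s_3 + 1/12*a_s_4 + 1/12*a_s_5 + 7/12*a_s_6
  a_s_5 = 0*a_s_1 + 1/12*a_s_2 + 1/12*a_s_3 + 1/4*a_s_4 + 5/12*a_s_5 + 1/6*a_s_6

Substituting a_s_1 = 1 and a_s_6 = 0, rearrange to (I - Q) a = r where r[i] = P(i -> s_1):
  [1, -1/4, -1/4, -1/4] . (a_s_2, a_s_3, a_s_4, a_s_5) = 1/6
  [0, 3/4, -1/4, -1/4] . (a_s_2, a_s_3, a_s_4, a_s_5) = 1/6
  [-1/6, 0, 11/12, -1/12] . (a_s_2, a_s_3, a_s_4, a_s_5) = 1/12
  [-1/12, -1/12, -1/4, 7/12] . (a_s_2, a_s_3, a_s_4, a_s_5) = 0

Solving yields:
  a_s_2 = 1/3
  a_s_3 = 1/3
  a_s_4 = 1/6
  a_s_5 = 1/6

Starting state is s_3, so the absorption probability is a_s_3 = 1/3.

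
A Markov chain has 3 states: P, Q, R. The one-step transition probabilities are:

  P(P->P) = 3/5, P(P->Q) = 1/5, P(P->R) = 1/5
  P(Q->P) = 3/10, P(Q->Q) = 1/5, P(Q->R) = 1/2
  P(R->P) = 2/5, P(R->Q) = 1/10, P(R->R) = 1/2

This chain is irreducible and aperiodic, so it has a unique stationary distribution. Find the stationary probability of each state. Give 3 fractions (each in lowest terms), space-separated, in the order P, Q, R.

Answer: 35/73 12/73 26/73

Derivation:
The stationary distribution satisfies pi = pi * P, i.e.:
  pi_P = 3/5*pi_P + 3/10*pi_Q + 2/5*pi_R
  pi_Q = 1/5*pi_P + 1/5*pi_Q + 1/10*pi_R
  pi_R = 1/5*pi_P + 1/2*pi_Q + 1/2*pi_R
with normalization: pi_P + pi_Q + pi_R = 1.

Using the first 2 balance equations plus normalization, the linear system A*pi = b is:
  [-2/5, 3/10, 2/5] . pi = 0
  [1/5, -4/5, 1/10] . pi = 0
  [1, 1, 1] . pi = 1

Solving yields:
  pi_P = 35/73
  pi_Q = 12/73
  pi_R = 26/73

Verification (pi * P):
  35/73*3/5 + 12/73*3/10 + 26/73*2/5 = 35/73 = pi_P  (ok)
  35/73*1/5 + 12/73*1/5 + 26/73*1/10 = 12/73 = pi_Q  (ok)
  35/73*1/5 + 12/73*1/2 + 26/73*1/2 = 26/73 = pi_R  (ok)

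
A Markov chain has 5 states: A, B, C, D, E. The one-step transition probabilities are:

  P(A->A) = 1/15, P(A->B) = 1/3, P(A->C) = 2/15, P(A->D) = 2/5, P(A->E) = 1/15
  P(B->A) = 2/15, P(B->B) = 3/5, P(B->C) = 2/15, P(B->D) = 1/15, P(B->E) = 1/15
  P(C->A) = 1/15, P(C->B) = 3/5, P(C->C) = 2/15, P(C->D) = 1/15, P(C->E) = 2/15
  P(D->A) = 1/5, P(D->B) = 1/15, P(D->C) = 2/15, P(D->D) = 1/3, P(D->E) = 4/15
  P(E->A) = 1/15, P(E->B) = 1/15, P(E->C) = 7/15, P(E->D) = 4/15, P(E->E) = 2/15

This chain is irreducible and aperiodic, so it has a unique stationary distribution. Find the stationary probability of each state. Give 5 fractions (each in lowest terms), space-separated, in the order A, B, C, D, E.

Answer: 3904/33195 13573/33195 385/2213 5896/33195 1349/11065

Derivation:
The stationary distribution satisfies pi = pi * P, i.e.:
  pi_A = 1/15*pi_A + 2/15*pi_B + 1/15*pi_C + 1/5*pi_D + 1/15*pi_E
  pi_B = 1/3*pi_A + 3/5*pi_B + 3/5*pi_C + 1/15*pi_D + 1/15*pi_E
  pi_C = 2/15*pi_A + 2/15*pi_B + 2/15*pi_C + 2/15*pi_D + 7/15*pi_E
  pi_D = 2/5*pi_A + 1/15*pi_B + 1/15*pi_C + 1/3*pi_D + 4/15*pi_E
  pi_E = 1/15*pi_A + 1/15*pi_B + 2/15*pi_C + 4/15*pi_D + 2/15*pi_E
with normalization: pi_A + pi_B + pi_C + pi_D + pi_E = 1.

Using the first 4 balance equations plus normalization, the linear system A*pi = b is:
  [-14/15, 2/15, 1/15, 1/5, 1/15] . pi = 0
  [1/3, -2/5, 3/5, 1/15, 1/15] . pi = 0
  [2/15, 2/15, -13/15, 2/15, 7/15] . pi = 0
  [2/5, 1/15, 1/15, -2/3, 4/15] . pi = 0
  [1, 1, 1, 1, 1] . pi = 1

Solving yields:
  pi_A = 3904/33195
  pi_B = 13573/33195
  pi_C = 385/2213
  pi_D = 5896/33195
  pi_E = 1349/11065

Verification (pi * P):
  3904/33195*1/15 + 13573/33195*2/15 + 385/2213*1/15 + 5896/33195*1/5 + 1349/11065*1/15 = 3904/33195 = pi_A  (ok)
  3904/33195*1/3 + 13573/33195*3/5 + 385/2213*3/5 + 5896/33195*1/15 + 1349/11065*1/15 = 13573/33195 = pi_B  (ok)
  3904/33195*2/15 + 13573/33195*2/15 + 385/2213*2/15 + 5896/33195*2/15 + 1349/11065*7/15 = 385/2213 = pi_C  (ok)
  3904/33195*2/5 + 13573/33195*1/15 + 385/2213*1/15 + 5896/33195*1/3 + 1349/11065*4/15 = 5896/33195 = pi_D  (ok)
  3904/33195*1/15 + 13573/33195*1/15 + 385/2213*2/15 + 5896/33195*4/15 + 1349/11065*2/15 = 1349/11065 = pi_E  (ok)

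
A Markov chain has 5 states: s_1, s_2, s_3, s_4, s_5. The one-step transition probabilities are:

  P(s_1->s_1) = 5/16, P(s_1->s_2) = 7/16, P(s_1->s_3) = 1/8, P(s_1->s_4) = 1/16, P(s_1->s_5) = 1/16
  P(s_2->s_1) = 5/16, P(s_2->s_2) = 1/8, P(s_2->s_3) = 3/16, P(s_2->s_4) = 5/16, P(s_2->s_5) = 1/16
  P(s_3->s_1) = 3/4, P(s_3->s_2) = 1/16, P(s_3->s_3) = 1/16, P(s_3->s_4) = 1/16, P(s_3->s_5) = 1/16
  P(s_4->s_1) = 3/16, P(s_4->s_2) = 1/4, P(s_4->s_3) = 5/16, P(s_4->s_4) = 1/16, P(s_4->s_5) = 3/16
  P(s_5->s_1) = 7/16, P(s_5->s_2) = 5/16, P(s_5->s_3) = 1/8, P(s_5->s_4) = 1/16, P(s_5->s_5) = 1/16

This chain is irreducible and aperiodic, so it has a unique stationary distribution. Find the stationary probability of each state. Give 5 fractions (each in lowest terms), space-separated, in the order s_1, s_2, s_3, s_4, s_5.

The stationary distribution satisfies pi = pi * P, i.e.:
  pi_s_1 = 5/16*pi_s_1 + 5/16*pi_s_2 + 3/4*pi_s_3 + 3/16*pi_s_4 + 7/16*pi_s_5
  pi_s_2 = 7/16*pi_s_1 + 1/8*pi_s_2 + 1/16*pi_s_3 + 1/4*pi_s_4 + 5/16*pi_s_5
  pi_s_3 = 1/8*pi_s_1 + 3/16*pi_s_2 + 1/16*pi_s_3 + 5/16*pi_s_4 + 1/8*pi_s_5
  pi_s_4 = 1/16*pi_s_1 + 5/16*pi_s_2 + 1/16*pi_s_3 + 1/16*pi_s_4 + 1/16*pi_s_5
  pi_s_5 = 1/16*pi_s_1 + 1/16*pi_s_2 + 1/16*pi_s_3 + 3/16*pi_s_4 + 1/16*pi_s_5
with normalization: pi_s_1 + pi_s_2 + pi_s_3 + pi_s_4 + pi_s_5 = 1.

Using the first 4 balance equations plus normalization, the linear system A*pi = b is:
  [-11/16, 5/16, 3/4, 3/16, 7/16] . pi = 0
  [7/16, -7/8, 1/16, 1/4, 5/16] . pi = 0
  [1/8, 3/16, -15/16, 5/16, 1/8] . pi = 0
  [1/16, 5/16, 1/16, -15/16, 1/16] . pi = 0
  [1, 1, 1, 1, 1] . pi = 1

Solving yields:
  pi_s_1 = 18275/48808
  pi_s_2 = 6419/24404
  pi_s_3 = 3801/24404
  pi_s_4 = 1565/12202
  pi_s_5 = 3833/48808

Verification (pi * P):
  18275/48808*5/16 + 6419/24404*5/16 + 3801/24404*3/4 + 1565/12202*3/16 + 3833/48808*7/16 = 18275/48808 = pi_s_1  (ok)
  18275/48808*7/16 + 6419/24404*1/8 + 3801/24404*1/16 + 1565/12202*1/4 + 3833/48808*5/16 = 6419/24404 = pi_s_2  (ok)
  18275/48808*1/8 + 6419/24404*3/16 + 3801/24404*1/16 + 1565/12202*5/16 + 3833/48808*1/8 = 3801/24404 = pi_s_3  (ok)
  18275/48808*1/16 + 6419/24404*5/16 + 3801/24404*1/16 + 1565/12202*1/16 + 3833/48808*1/16 = 1565/12202 = pi_s_4  (ok)
  18275/48808*1/16 + 6419/24404*1/16 + 3801/24404*1/16 + 1565/12202*3/16 + 3833/48808*1/16 = 3833/48808 = pi_s_5  (ok)

Answer: 18275/48808 6419/24404 3801/24404 1565/12202 3833/48808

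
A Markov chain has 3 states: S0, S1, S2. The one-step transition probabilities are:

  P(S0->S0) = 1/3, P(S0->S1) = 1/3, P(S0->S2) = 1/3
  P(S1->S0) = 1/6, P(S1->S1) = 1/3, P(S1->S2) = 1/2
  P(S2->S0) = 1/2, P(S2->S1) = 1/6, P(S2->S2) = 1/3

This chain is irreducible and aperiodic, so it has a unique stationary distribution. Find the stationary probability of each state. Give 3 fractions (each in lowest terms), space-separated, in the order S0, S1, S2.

The stationary distribution satisfies pi = pi * P, i.e.:
  pi_S0 = 1/3*pi_S0 + 1/6*pi_S1 + 1/2*pi_S2
  pi_S1 = 1/3*pi_S0 + 1/3*pi_S1 + 1/6*pi_S2
  pi_S2 = 1/3*pi_S0 + 1/2*pi_S1 + 1/3*pi_S2
with normalization: pi_S0 + pi_S1 + pi_S2 = 1.

Using the first 2 balance equations plus normalization, the linear system A*pi = b is:
  [-2/3, 1/6, 1/2] . pi = 0
  [1/3, -2/3, 1/6] . pi = 0
  [1, 1, 1] . pi = 1

Solving yields:
  pi_S0 = 13/37
  pi_S1 = 10/37
  pi_S2 = 14/37

Verification (pi * P):
  13/37*1/3 + 10/37*1/6 + 14/37*1/2 = 13/37 = pi_S0  (ok)
  13/37*1/3 + 10/37*1/3 + 14/37*1/6 = 10/37 = pi_S1  (ok)
  13/37*1/3 + 10/37*1/2 + 14/37*1/3 = 14/37 = pi_S2  (ok)

Answer: 13/37 10/37 14/37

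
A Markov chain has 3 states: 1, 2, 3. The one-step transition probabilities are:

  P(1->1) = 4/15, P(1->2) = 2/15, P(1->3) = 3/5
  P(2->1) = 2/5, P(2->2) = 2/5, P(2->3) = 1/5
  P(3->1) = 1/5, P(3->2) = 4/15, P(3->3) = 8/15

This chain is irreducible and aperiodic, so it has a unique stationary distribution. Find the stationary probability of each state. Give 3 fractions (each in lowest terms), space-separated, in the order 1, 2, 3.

Answer: 51/188 25/94 87/188

Derivation:
The stationary distribution satisfies pi = pi * P, i.e.:
  pi_1 = 4/15*pi_1 + 2/5*pi_2 + 1/5*pi_3
  pi_2 = 2/15*pi_1 + 2/5*pi_2 + 4/15*pi_3
  pi_3 = 3/5*pi_1 + 1/5*pi_2 + 8/15*pi_3
with normalization: pi_1 + pi_2 + pi_3 = 1.

Using the first 2 balance equations plus normalization, the linear system A*pi = b is:
  [-11/15, 2/5, 1/5] . pi = 0
  [2/15, -3/5, 4/15] . pi = 0
  [1, 1, 1] . pi = 1

Solving yields:
  pi_1 = 51/188
  pi_2 = 25/94
  pi_3 = 87/188

Verification (pi * P):
  51/188*4/15 + 25/94*2/5 + 87/188*1/5 = 51/188 = pi_1  (ok)
  51/188*2/15 + 25/94*2/5 + 87/188*4/15 = 25/94 = pi_2  (ok)
  51/188*3/5 + 25/94*1/5 + 87/188*8/15 = 87/188 = pi_3  (ok)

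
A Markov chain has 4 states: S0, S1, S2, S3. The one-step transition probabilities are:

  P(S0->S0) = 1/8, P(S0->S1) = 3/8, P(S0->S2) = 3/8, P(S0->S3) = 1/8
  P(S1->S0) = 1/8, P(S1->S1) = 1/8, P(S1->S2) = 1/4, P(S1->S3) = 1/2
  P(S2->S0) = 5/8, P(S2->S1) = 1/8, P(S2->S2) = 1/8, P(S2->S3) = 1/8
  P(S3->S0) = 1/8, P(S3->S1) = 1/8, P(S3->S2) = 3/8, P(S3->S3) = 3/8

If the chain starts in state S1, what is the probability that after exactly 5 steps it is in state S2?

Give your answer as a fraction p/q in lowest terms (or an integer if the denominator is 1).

Answer: 1149/4096

Derivation:
Computing P^5 by repeated multiplication:
P^1 =
  S0: [1/8, 3/8, 3/8, 1/8]
  S1: [1/8, 1/8, 1/4, 1/2]
  S2: [5/8, 1/8, 1/8, 1/8]
  S3: [1/8, 1/8, 3/8, 3/8]
P^2 =
  S0: [5/16, 5/32, 15/64, 19/64]
  S1: [1/4, 5/32, 19/64, 19/64]
  S2: [3/16, 9/32, 21/64, 13/64]
  S3: [5/16, 5/32, 17/64, 17/64]
P^3 =
  S0: [31/128, 13/64, 19/64, 33/128]
  S1: [35/128, 3/16, 9/32, 33/128]
  S2: [37/128, 11/64, 33/128, 9/32]
  S3: [33/128, 13/64, 37/128, 1/4]
P^4 =
  S0: [35/128, 95/512, 141/512, 17/64]
  S1: [17/64, 99/512, 9/32, 133/512]
  S2: [65/256, 101/512, 37/128, 133/512]
  S3: [69/256, 97/512, 71/256, 135/512]
P^5 =
  S0: [269/1024, 99/512, 1159/4096, 1069/4096]
  S1: [17/64, 49/256, 1149/4096, 1075/4096]
  S2: [69/256, 193/1024, 1139/4096, 1081/4096]
  S3: [135/512, 197/1024, 1155/4096, 1073/4096]

(P^5)[S1 -> S2] = 1149/4096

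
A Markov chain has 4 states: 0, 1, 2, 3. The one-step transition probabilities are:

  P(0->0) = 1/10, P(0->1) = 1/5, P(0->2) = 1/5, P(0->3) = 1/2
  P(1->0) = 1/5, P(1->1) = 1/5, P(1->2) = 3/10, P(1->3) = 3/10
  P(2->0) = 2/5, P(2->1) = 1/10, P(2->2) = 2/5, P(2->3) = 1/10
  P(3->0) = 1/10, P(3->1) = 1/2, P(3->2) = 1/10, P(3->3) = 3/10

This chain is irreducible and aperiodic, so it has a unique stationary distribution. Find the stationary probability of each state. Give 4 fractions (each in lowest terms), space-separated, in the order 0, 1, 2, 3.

The stationary distribution satisfies pi = pi * P, i.e.:
  pi_0 = 1/10*pi_0 + 1/5*pi_1 + 2/5*pi_2 + 1/10*pi_3
  pi_1 = 1/5*pi_0 + 1/5*pi_1 + 1/10*pi_2 + 1/2*pi_3
  pi_2 = 1/5*pi_0 + 3/10*pi_1 + 2/5*pi_2 + 1/10*pi_3
  pi_3 = 1/2*pi_0 + 3/10*pi_1 + 1/10*pi_2 + 3/10*pi_3
with normalization: pi_0 + pi_1 + pi_2 + pi_3 = 1.

Using the first 3 balance equations plus normalization, the linear system A*pi = b is:
  [-9/10, 1/5, 2/5, 1/10] . pi = 0
  [1/5, -4/5, 1/10, 1/2] . pi = 0
  [1/5, 3/10, -3/5, 1/10] . pi = 0
  [1, 1, 1, 1] . pi = 1

Solving yields:
  pi_0 = 199/994
  pi_1 = 261/994
  pi_2 = 35/142
  pi_3 = 289/994

Verification (pi * P):
  199/994*1/10 + 261/994*1/5 + 35/142*2/5 + 289/994*1/10 = 199/994 = pi_0  (ok)
  199/994*1/5 + 261/994*1/5 + 35/142*1/10 + 289/994*1/2 = 261/994 = pi_1  (ok)
  199/994*1/5 + 261/994*3/10 + 35/142*2/5 + 289/994*1/10 = 35/142 = pi_2  (ok)
  199/994*1/2 + 261/994*3/10 + 35/142*1/10 + 289/994*3/10 = 289/994 = pi_3  (ok)

Answer: 199/994 261/994 35/142 289/994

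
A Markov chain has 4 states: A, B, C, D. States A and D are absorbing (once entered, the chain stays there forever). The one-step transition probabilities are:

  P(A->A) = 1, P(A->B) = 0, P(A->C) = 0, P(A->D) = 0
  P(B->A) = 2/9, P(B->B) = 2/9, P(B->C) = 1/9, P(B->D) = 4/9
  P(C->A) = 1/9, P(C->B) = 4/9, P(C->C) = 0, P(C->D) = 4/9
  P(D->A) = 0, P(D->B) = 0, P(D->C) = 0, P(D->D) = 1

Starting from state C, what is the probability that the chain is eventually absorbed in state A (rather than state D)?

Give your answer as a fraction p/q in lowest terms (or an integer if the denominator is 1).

Answer: 15/59

Derivation:
Let a_i = P(absorbed in A | start in state i).
Boundary conditions: a_A = 1, a_D = 0.
For each transient state i, a_i = sum_j P(i->j) * a_j:
  a_B = 2/9*a_A + 2/9*a_B + 1/9*a_C + 4/9*a_D
  a_C = 1/9*a_A + 4/9*a_B + 0*a_C + 4/9*a_D

Substituting a_A = 1 and a_D = 0, rearrange to (I - Q) a = r where r[i] = P(i -> A):
  [7/9, -1/9] . (a_B, a_C) = 2/9
  [-4/9, 1] . (a_B, a_C) = 1/9

Solving yields:
  a_B = 19/59
  a_C = 15/59

Starting state is C, so the absorption probability is a_C = 15/59.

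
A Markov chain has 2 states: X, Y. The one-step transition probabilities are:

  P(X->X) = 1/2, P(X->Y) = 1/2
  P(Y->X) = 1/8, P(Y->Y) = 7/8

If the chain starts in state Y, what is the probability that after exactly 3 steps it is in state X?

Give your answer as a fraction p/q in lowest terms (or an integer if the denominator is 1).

Computing P^3 by repeated multiplication:
P^1 =
  X: [1/2, 1/2]
  Y: [1/8, 7/8]
P^2 =
  X: [5/16, 11/16]
  Y: [11/64, 53/64]
P^3 =
  X: [31/128, 97/128]
  Y: [97/512, 415/512]

(P^3)[Y -> X] = 97/512

Answer: 97/512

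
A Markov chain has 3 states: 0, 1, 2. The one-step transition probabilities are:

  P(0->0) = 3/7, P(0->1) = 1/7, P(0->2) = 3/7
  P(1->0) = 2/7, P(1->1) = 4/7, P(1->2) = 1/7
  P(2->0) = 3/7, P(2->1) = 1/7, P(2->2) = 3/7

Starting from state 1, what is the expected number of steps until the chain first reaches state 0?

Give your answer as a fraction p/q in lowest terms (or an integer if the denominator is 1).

Answer: 35/11

Derivation:
Let h_i = expected steps to first reach 0 from state i.
Boundary: h_0 = 0.
First-step equations for the other states:
  h_1 = 1 + 2/7*h_0 + 4/7*h_1 + 1/7*h_2
  h_2 = 1 + 3/7*h_0 + 1/7*h_1 + 3/7*h_2

Substituting h_0 = 0 and rearranging gives the linear system (I - Q) h = 1:
  [3/7, -1/7] . (h_1, h_2) = 1
  [-1/7, 4/7] . (h_1, h_2) = 1

Solving yields:
  h_1 = 35/11
  h_2 = 28/11

Starting state is 1, so the expected hitting time is h_1 = 35/11.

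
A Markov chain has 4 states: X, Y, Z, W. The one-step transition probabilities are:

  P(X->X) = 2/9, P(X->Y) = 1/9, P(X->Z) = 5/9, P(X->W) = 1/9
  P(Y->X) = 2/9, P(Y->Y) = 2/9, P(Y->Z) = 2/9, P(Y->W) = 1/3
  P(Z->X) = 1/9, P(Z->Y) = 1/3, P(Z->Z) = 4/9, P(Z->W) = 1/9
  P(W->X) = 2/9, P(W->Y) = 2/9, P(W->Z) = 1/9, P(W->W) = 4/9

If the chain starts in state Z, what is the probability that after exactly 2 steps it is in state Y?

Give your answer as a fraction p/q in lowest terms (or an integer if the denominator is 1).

Computing P^2 by repeated multiplication:
P^1 =
  X: [2/9, 1/9, 5/9, 1/9]
  Y: [2/9, 2/9, 2/9, 1/3]
  Z: [1/9, 1/3, 4/9, 1/9]
  W: [2/9, 2/9, 1/9, 4/9]
P^2 =
  X: [13/81, 7/27, 11/27, 14/81]
  Y: [16/81, 2/9, 25/81, 22/81]
  Z: [14/81, 7/27, 28/81, 2/9]
  W: [17/81, 17/81, 22/81, 25/81]

(P^2)[Z -> Y] = 7/27

Answer: 7/27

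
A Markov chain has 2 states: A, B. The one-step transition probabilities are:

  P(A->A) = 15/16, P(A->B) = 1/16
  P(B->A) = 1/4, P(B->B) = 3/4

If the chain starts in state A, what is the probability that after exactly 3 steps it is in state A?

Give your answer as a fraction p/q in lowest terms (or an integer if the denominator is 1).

Computing P^3 by repeated multiplication:
P^1 =
  A: [15/16, 1/16]
  B: [1/4, 3/4]
P^2 =
  A: [229/256, 27/256]
  B: [27/64, 37/64]
P^3 =
  A: [3543/4096, 553/4096]
  B: [553/1024, 471/1024]

(P^3)[A -> A] = 3543/4096

Answer: 3543/4096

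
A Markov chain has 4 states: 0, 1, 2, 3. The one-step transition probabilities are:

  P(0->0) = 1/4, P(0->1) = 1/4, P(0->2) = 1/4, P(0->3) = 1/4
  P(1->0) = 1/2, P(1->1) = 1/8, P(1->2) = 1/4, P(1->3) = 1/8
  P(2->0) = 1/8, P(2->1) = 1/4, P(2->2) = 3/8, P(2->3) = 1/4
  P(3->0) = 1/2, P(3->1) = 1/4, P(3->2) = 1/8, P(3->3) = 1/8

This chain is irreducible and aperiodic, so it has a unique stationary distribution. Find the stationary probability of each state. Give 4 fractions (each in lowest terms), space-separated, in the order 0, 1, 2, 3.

The stationary distribution satisfies pi = pi * P, i.e.:
  pi_0 = 1/4*pi_0 + 1/2*pi_1 + 1/8*pi_2 + 1/2*pi_3
  pi_1 = 1/4*pi_0 + 1/8*pi_1 + 1/4*pi_2 + 1/4*pi_3
  pi_2 = 1/4*pi_0 + 1/4*pi_1 + 3/8*pi_2 + 1/8*pi_3
  pi_3 = 1/4*pi_0 + 1/8*pi_1 + 1/4*pi_2 + 1/8*pi_3
with normalization: pi_0 + pi_1 + pi_2 + pi_3 = 1.

Using the first 3 balance equations plus normalization, the linear system A*pi = b is:
  [-3/4, 1/2, 1/8, 1/2] . pi = 0
  [1/4, -7/8, 1/4, 1/4] . pi = 0
  [1/4, 1/4, -5/8, 1/8] . pi = 0
  [1, 1, 1, 1] . pi = 1

Solving yields:
  pi_0 = 61/189
  pi_1 = 2/9
  pi_2 = 146/567
  pi_3 = 16/81

Verification (pi * P):
  61/189*1/4 + 2/9*1/2 + 146/567*1/8 + 16/81*1/2 = 61/189 = pi_0  (ok)
  61/189*1/4 + 2/9*1/8 + 146/567*1/4 + 16/81*1/4 = 2/9 = pi_1  (ok)
  61/189*1/4 + 2/9*1/4 + 146/567*3/8 + 16/81*1/8 = 146/567 = pi_2  (ok)
  61/189*1/4 + 2/9*1/8 + 146/567*1/4 + 16/81*1/8 = 16/81 = pi_3  (ok)

Answer: 61/189 2/9 146/567 16/81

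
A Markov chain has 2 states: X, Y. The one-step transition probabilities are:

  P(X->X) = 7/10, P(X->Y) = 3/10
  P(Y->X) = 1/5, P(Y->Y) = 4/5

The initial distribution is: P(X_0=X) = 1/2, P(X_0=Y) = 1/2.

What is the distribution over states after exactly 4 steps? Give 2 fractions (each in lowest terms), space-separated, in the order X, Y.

Answer: 13/32 19/32

Derivation:
Propagating the distribution step by step (d_{t+1} = d_t * P):
d_0 = (X=1/2, Y=1/2)
  d_1[X] = 1/2*7/10 + 1/2*1/5 = 9/20
  d_1[Y] = 1/2*3/10 + 1/2*4/5 = 11/20
d_1 = (X=9/20, Y=11/20)
  d_2[X] = 9/20*7/10 + 11/20*1/5 = 17/40
  d_2[Y] = 9/20*3/10 + 11/20*4/5 = 23/40
d_2 = (X=17/40, Y=23/40)
  d_3[X] = 17/40*7/10 + 23/40*1/5 = 33/80
  d_3[Y] = 17/40*3/10 + 23/40*4/5 = 47/80
d_3 = (X=33/80, Y=47/80)
  d_4[X] = 33/80*7/10 + 47/80*1/5 = 13/32
  d_4[Y] = 33/80*3/10 + 47/80*4/5 = 19/32
d_4 = (X=13/32, Y=19/32)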